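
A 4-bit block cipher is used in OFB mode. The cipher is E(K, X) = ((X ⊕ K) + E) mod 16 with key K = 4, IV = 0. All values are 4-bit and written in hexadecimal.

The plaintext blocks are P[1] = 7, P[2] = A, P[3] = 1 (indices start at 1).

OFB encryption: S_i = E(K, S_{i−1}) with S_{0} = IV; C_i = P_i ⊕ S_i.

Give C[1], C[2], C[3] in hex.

C[1]: S = E(K, 0) = 2; 7 ⊕ 2 = 5.
C[2]: S = E(K, 2) = 4; A ⊕ 4 = E.
C[3]: S = E(K, 4) = E; 1 ⊕ E = F.

C[1] = 5, C[2] = E, C[3] = F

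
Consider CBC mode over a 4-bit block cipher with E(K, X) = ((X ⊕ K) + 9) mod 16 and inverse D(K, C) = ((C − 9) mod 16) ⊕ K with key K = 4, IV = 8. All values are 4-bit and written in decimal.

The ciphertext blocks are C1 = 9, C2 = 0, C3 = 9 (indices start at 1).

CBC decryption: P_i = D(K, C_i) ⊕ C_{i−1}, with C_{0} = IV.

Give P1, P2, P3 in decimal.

P1 = 12, P2 = 10, P3 = 4

P1: D(K, 9) = 4; 4 ⊕ 8 = 12.
P2: D(K, 0) = 3; 3 ⊕ 9 = 10.
P3: D(K, 9) = 4; 4 ⊕ 0 = 4.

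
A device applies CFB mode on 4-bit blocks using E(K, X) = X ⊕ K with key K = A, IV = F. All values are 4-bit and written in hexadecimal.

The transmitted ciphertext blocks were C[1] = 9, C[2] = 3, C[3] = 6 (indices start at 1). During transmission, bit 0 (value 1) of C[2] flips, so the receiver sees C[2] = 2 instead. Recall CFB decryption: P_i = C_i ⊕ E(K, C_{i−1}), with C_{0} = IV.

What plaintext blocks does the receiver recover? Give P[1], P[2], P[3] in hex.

P[1] = C, P[2] = 1, P[3] = E

Only C[2] changed, to 2. In CFB, a change in C_i flips the same bit in P_i and garbles P_{i+1}. Decrypting the received ciphertext:
P[1]: E(K, F) = 5; 9 ⊕ 5 = C.
P[2]: E(K, 9) = 3; 2 ⊕ 3 = 1.
P[3]: E(K, 2) = 8; 6 ⊕ 8 = E.
Blocks that differ from the original plaintext: P[2], P[3].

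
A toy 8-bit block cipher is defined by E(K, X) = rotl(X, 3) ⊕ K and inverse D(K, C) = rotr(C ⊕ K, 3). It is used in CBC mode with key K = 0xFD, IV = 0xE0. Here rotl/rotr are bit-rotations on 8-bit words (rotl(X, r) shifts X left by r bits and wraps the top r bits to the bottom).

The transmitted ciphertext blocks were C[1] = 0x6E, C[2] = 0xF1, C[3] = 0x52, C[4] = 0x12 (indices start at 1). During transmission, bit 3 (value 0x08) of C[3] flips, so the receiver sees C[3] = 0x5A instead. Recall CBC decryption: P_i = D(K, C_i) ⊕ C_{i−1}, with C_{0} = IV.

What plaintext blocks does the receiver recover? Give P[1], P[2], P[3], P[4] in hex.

P[1] = 0x92, P[2] = 0xEF, P[3] = 0x05, P[4] = 0xA7

Only C[3] changed, to 0x5A. In CBC, a change in C_i garbles P_i and flips the same bit in P_{i+1}. Decrypting the received ciphertext:
P[1]: D(K, 0x6E) = 0x72; 0x72 ⊕ 0xE0 = 0x92.
P[2]: D(K, 0xF1) = 0x81; 0x81 ⊕ 0x6E = 0xEF.
P[3]: D(K, 0x5A) = 0xF4; 0xF4 ⊕ 0xF1 = 0x05.
P[4]: D(K, 0x12) = 0xFD; 0xFD ⊕ 0x5A = 0xA7.
Blocks that differ from the original plaintext: P[3], P[4].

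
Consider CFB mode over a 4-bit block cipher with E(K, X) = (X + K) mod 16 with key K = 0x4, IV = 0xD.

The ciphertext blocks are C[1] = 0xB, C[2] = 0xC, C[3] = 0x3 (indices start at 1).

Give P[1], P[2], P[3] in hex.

P[1] = 0xA, P[2] = 0x3, P[3] = 0x3

CFB decryption: P_i = C_i ⊕ E(K, C_{i−1}), with C_{0} = IV.
P[1]: E(K, 0xD) = 0x1; 0xB ⊕ 0x1 = 0xA.
P[2]: E(K, 0xB) = 0xF; 0xC ⊕ 0xF = 0x3.
P[3]: E(K, 0xC) = 0x0; 0x3 ⊕ 0x0 = 0x3.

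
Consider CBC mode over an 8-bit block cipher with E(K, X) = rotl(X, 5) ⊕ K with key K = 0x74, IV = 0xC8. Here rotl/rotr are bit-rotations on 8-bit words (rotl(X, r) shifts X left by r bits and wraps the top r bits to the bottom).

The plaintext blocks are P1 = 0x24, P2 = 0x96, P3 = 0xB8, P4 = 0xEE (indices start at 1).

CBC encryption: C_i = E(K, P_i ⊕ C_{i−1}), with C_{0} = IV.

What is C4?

C4 = 0xAB

C1: P1 ⊕ 0xC8 = 0xEC; E(K, 0xEC) = 0xE9.
C2: P2 ⊕ 0xE9 = 0x7F; E(K, 0x7F) = 0x9B.
C3: P3 ⊕ 0x9B = 0x23; E(K, 0x23) = 0x10.
C4: P4 ⊕ 0x10 = 0xFE; E(K, 0xFE) = 0xAB.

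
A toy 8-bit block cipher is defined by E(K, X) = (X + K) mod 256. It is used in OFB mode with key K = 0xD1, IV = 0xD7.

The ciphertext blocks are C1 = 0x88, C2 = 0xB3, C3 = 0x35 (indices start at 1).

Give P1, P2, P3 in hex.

OFB decryption: S_i = E(K, S_{i−1}) with S_{0} = IV; P_i = C_i ⊕ S_i.
P1: S = E(K, 0xD7) = 0xA8; 0x88 ⊕ 0xA8 = 0x20.
P2: S = E(K, 0xA8) = 0x79; 0xB3 ⊕ 0x79 = 0xCA.
P3: S = E(K, 0x79) = 0x4A; 0x35 ⊕ 0x4A = 0x7F.

P1 = 0x20, P2 = 0xCA, P3 = 0x7F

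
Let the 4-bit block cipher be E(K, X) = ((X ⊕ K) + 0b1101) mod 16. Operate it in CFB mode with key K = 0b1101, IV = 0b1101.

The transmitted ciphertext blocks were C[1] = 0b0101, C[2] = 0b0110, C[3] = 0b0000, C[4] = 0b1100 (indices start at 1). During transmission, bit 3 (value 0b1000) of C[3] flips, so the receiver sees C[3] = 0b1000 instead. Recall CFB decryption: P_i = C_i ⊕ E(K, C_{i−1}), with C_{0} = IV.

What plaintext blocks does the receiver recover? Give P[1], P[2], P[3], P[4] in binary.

Only C[3] changed, to 0b1000. In CFB, a change in C_i flips the same bit in P_i and garbles P_{i+1}. Decrypting the received ciphertext:
P[1]: E(K, 0b1101) = 0b1101; 0b0101 ⊕ 0b1101 = 0b1000.
P[2]: E(K, 0b0101) = 0b0101; 0b0110 ⊕ 0b0101 = 0b0011.
P[3]: E(K, 0b0110) = 0b1000; 0b1000 ⊕ 0b1000 = 0b0000.
P[4]: E(K, 0b1000) = 0b0010; 0b1100 ⊕ 0b0010 = 0b1110.
Blocks that differ from the original plaintext: P[3], P[4].

P[1] = 0b1000, P[2] = 0b0011, P[3] = 0b0000, P[4] = 0b1110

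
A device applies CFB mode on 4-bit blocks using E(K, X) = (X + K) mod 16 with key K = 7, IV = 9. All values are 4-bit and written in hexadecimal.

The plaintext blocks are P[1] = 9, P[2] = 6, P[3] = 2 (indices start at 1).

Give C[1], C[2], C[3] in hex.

CFB encryption: C_i = P_i ⊕ E(K, C_{i−1}), with C_{0} = IV.
C[1]: E(K, 9) = 0; 9 ⊕ 0 = 9.
C[2]: E(K, 9) = 0; 6 ⊕ 0 = 6.
C[3]: E(K, 6) = D; 2 ⊕ D = F.

C[1] = 9, C[2] = 6, C[3] = F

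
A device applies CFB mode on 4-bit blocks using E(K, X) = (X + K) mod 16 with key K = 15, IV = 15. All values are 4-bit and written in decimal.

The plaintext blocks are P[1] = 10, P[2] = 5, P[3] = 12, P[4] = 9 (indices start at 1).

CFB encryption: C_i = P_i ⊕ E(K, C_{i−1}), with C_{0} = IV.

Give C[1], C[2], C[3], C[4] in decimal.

C[1]: E(K, 15) = 14; 10 ⊕ 14 = 4.
C[2]: E(K, 4) = 3; 5 ⊕ 3 = 6.
C[3]: E(K, 6) = 5; 12 ⊕ 5 = 9.
C[4]: E(K, 9) = 8; 9 ⊕ 8 = 1.

C[1] = 4, C[2] = 6, C[3] = 9, C[4] = 1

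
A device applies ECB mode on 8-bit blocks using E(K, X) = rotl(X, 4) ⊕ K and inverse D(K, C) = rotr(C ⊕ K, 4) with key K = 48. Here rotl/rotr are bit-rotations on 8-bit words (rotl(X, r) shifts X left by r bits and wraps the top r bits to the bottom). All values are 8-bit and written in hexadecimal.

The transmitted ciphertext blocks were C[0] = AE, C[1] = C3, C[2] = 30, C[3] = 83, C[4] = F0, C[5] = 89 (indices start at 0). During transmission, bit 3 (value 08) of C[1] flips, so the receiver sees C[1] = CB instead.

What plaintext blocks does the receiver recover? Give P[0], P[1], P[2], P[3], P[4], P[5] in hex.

P[0] = 6E, P[1] = 38, P[2] = 87, P[3] = BC, P[4] = 8B, P[5] = 1C

ECB decryption: P_i = D(K, C_i).
Only C[1] changed, to CB. In ECB, a change in C_i affects only P_i. Decrypting the received ciphertext:
P[0]: D(K, AE) = 6E.
P[1]: D(K, CB) = 38.
P[2]: D(K, 30) = 87.
P[3]: D(K, 83) = BC.
P[4]: D(K, F0) = 8B.
P[5]: D(K, 89) = 1C.
Blocks that differ from the original plaintext: P[1].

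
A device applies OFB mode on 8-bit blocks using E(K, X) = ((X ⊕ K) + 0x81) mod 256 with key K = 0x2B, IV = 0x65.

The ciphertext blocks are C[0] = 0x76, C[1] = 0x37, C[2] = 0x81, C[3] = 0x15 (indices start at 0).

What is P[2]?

OFB decryption: S_i = E(K, S_{i−1}) with S_{−1} = IV; P_i = C_i ⊕ S_i.
P[0]: S = E(K, 0x65) = 0xCF; 0x76 ⊕ 0xCF = 0xB9.
P[1]: S = E(K, 0xCF) = 0x65; 0x37 ⊕ 0x65 = 0x52.
P[2]: S = E(K, 0x65) = 0xCF; 0x81 ⊕ 0xCF = 0x4E.

P[2] = 0x4E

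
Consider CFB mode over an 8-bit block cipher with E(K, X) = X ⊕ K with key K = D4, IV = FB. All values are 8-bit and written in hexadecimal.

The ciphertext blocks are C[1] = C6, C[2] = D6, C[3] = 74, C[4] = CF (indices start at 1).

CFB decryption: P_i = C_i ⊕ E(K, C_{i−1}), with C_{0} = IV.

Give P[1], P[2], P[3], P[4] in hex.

P[1]: E(K, FB) = 2F; C6 ⊕ 2F = E9.
P[2]: E(K, C6) = 12; D6 ⊕ 12 = C4.
P[3]: E(K, D6) = 02; 74 ⊕ 02 = 76.
P[4]: E(K, 74) = A0; CF ⊕ A0 = 6F.

P[1] = E9, P[2] = C4, P[3] = 76, P[4] = 6F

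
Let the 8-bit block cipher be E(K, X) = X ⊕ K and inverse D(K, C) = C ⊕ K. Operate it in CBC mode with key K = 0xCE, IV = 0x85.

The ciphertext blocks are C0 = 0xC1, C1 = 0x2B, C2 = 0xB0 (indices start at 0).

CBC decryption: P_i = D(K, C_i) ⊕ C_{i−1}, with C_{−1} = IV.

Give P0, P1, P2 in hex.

P0 = 0x8A, P1 = 0x24, P2 = 0x55

P0: D(K, 0xC1) = 0x0F; 0x0F ⊕ 0x85 = 0x8A.
P1: D(K, 0x2B) = 0xE5; 0xE5 ⊕ 0xC1 = 0x24.
P2: D(K, 0xB0) = 0x7E; 0x7E ⊕ 0x2B = 0x55.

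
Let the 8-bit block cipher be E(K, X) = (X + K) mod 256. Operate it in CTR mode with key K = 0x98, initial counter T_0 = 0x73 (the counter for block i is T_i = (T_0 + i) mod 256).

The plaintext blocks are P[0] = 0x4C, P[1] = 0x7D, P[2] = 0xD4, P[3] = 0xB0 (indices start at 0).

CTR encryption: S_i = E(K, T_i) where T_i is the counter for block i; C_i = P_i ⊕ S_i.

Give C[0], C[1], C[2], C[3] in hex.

C[0] = 0x47, C[1] = 0x71, C[2] = 0xD9, C[3] = 0xBE

C[0]: T = 0x73, S = E(K, T) = 0x0B; 0x4C ⊕ 0x0B = 0x47.
C[1]: T = 0x74, S = E(K, T) = 0x0C; 0x7D ⊕ 0x0C = 0x71.
C[2]: T = 0x75, S = E(K, T) = 0x0D; 0xD4 ⊕ 0x0D = 0xD9.
C[3]: T = 0x76, S = E(K, T) = 0x0E; 0xB0 ⊕ 0x0E = 0xBE.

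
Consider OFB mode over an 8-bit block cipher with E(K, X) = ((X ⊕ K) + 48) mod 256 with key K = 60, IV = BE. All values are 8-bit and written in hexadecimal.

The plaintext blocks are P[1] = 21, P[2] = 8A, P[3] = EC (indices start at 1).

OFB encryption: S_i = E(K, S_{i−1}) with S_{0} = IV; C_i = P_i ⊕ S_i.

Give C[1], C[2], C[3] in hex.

C[1]: S = E(K, BE) = 26; 21 ⊕ 26 = 07.
C[2]: S = E(K, 26) = 8E; 8A ⊕ 8E = 04.
C[3]: S = E(K, 8E) = 36; EC ⊕ 36 = DA.

C[1] = 07, C[2] = 04, C[3] = DA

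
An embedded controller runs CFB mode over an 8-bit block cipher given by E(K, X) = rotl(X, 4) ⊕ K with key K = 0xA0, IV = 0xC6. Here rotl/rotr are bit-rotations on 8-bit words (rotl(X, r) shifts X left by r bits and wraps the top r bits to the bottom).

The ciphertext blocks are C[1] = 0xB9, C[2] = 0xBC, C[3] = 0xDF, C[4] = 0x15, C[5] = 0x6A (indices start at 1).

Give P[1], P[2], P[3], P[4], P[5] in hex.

P[1] = 0x75, P[2] = 0x87, P[3] = 0xB4, P[4] = 0x48, P[5] = 0x9B

CFB decryption: P_i = C_i ⊕ E(K, C_{i−1}), with C_{0} = IV.
P[1]: E(K, 0xC6) = 0xCC; 0xB9 ⊕ 0xCC = 0x75.
P[2]: E(K, 0xB9) = 0x3B; 0xBC ⊕ 0x3B = 0x87.
P[3]: E(K, 0xBC) = 0x6B; 0xDF ⊕ 0x6B = 0xB4.
P[4]: E(K, 0xDF) = 0x5D; 0x15 ⊕ 0x5D = 0x48.
P[5]: E(K, 0x15) = 0xF1; 0x6A ⊕ 0xF1 = 0x9B.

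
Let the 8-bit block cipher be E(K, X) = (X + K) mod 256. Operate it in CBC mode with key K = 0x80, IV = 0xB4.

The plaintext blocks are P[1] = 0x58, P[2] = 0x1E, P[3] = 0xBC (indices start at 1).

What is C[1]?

CBC encryption: C_i = E(K, P_i ⊕ C_{i−1}), with C_{0} = IV.
C[1]: P[1] ⊕ 0xB4 = 0xEC; E(K, 0xEC) = 0x6C.

C[1] = 0x6C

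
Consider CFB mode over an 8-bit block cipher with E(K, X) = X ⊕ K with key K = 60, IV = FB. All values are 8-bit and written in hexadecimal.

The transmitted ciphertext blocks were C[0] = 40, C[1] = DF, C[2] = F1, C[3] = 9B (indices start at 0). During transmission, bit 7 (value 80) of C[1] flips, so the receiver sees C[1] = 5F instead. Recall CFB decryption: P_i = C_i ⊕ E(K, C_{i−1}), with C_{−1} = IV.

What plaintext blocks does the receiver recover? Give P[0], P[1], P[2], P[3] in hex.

P[0] = DB, P[1] = 7F, P[2] = CE, P[3] = 0A

Only C[1] changed, to 5F. In CFB, a change in C_i flips the same bit in P_i and garbles P_{i+1}. Decrypting the received ciphertext:
P[0]: E(K, FB) = 9B; 40 ⊕ 9B = DB.
P[1]: E(K, 40) = 20; 5F ⊕ 20 = 7F.
P[2]: E(K, 5F) = 3F; F1 ⊕ 3F = CE.
P[3]: E(K, F1) = 91; 9B ⊕ 91 = 0A.
Blocks that differ from the original plaintext: P[1], P[2].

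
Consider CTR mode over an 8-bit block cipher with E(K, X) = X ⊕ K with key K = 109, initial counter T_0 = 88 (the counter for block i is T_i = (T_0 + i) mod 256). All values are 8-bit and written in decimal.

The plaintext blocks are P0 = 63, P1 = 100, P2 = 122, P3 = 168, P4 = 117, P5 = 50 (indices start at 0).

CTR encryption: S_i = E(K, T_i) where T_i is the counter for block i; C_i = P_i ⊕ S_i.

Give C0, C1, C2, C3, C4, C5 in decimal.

C0: T = 88, S = E(K, T) = 53; 63 ⊕ 53 = 10.
C1: T = 89, S = E(K, T) = 52; 100 ⊕ 52 = 80.
C2: T = 90, S = E(K, T) = 55; 122 ⊕ 55 = 77.
C3: T = 91, S = E(K, T) = 54; 168 ⊕ 54 = 158.
C4: T = 92, S = E(K, T) = 49; 117 ⊕ 49 = 68.
C5: T = 93, S = E(K, T) = 48; 50 ⊕ 48 = 2.

C0 = 10, C1 = 80, C2 = 77, C3 = 158, C4 = 68, C5 = 2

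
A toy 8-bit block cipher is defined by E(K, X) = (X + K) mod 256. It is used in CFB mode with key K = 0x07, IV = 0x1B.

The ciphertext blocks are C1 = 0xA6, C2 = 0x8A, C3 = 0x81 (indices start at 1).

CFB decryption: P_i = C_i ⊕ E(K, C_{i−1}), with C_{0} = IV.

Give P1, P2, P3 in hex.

P1 = 0x84, P2 = 0x27, P3 = 0x10

P1: E(K, 0x1B) = 0x22; 0xA6 ⊕ 0x22 = 0x84.
P2: E(K, 0xA6) = 0xAD; 0x8A ⊕ 0xAD = 0x27.
P3: E(K, 0x8A) = 0x91; 0x81 ⊕ 0x91 = 0x10.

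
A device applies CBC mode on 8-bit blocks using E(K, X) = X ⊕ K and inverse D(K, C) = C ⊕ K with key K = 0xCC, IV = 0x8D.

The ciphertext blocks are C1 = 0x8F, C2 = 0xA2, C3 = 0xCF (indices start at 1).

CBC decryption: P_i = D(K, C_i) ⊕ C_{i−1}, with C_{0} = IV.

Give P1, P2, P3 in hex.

P1 = 0xCE, P2 = 0xE1, P3 = 0xA1

P1: D(K, 0x8F) = 0x43; 0x43 ⊕ 0x8D = 0xCE.
P2: D(K, 0xA2) = 0x6E; 0x6E ⊕ 0x8F = 0xE1.
P3: D(K, 0xCF) = 0x03; 0x03 ⊕ 0xA2 = 0xA1.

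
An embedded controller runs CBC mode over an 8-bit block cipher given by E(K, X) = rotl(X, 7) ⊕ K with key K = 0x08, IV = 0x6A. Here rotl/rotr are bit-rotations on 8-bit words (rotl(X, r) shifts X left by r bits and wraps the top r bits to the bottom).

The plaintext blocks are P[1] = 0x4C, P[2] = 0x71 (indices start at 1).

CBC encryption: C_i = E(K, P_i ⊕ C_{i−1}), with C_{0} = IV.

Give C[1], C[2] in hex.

C[1] = 0x1B, C[2] = 0x3D

C[1]: P[1] ⊕ 0x6A = 0x26; E(K, 0x26) = 0x1B.
C[2]: P[2] ⊕ 0x1B = 0x6A; E(K, 0x6A) = 0x3D.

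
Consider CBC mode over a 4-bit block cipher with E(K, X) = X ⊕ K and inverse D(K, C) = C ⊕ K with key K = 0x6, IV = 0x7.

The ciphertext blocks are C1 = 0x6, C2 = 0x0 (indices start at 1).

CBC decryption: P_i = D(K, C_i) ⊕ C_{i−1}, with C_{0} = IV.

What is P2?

P2: D(K, 0x0) = 0x6; 0x6 ⊕ 0x6 = 0x0.

P2 = 0x0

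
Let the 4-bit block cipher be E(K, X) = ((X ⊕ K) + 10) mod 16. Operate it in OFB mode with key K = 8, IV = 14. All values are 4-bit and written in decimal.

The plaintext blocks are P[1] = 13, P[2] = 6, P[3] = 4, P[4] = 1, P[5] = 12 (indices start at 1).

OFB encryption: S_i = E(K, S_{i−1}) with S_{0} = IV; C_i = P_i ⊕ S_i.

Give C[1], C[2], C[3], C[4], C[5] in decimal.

C[1] = 13, C[2] = 4, C[3] = 0, C[4] = 7, C[5] = 4

C[1]: S = E(K, 14) = 0; 13 ⊕ 0 = 13.
C[2]: S = E(K, 0) = 2; 6 ⊕ 2 = 4.
C[3]: S = E(K, 2) = 4; 4 ⊕ 4 = 0.
C[4]: S = E(K, 4) = 6; 1 ⊕ 6 = 7.
C[5]: S = E(K, 6) = 8; 12 ⊕ 8 = 4.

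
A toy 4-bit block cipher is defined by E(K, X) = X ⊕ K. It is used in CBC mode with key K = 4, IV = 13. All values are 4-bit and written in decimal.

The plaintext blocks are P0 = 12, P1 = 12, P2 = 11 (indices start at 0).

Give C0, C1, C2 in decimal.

CBC encryption: C_i = E(K, P_i ⊕ C_{i−1}), with C_{−1} = IV.
C0: P0 ⊕ 13 = 1; E(K, 1) = 5.
C1: P1 ⊕ 5 = 9; E(K, 9) = 13.
C2: P2 ⊕ 13 = 6; E(K, 6) = 2.

C0 = 5, C1 = 13, C2 = 2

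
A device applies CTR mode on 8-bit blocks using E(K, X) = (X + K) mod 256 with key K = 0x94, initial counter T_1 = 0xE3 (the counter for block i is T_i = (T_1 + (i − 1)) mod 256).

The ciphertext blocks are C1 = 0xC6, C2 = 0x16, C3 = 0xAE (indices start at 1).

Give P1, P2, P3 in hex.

CTR decryption: S_i = E(K, T_i) where T_i is the counter for block i; P_i = C_i ⊕ S_i.
P1: T = 0xE3, S = E(K, T) = 0x77; 0xC6 ⊕ 0x77 = 0xB1.
P2: T = 0xE4, S = E(K, T) = 0x78; 0x16 ⊕ 0x78 = 0x6E.
P3: T = 0xE5, S = E(K, T) = 0x79; 0xAE ⊕ 0x79 = 0xD7.

P1 = 0xB1, P2 = 0x6E, P3 = 0xD7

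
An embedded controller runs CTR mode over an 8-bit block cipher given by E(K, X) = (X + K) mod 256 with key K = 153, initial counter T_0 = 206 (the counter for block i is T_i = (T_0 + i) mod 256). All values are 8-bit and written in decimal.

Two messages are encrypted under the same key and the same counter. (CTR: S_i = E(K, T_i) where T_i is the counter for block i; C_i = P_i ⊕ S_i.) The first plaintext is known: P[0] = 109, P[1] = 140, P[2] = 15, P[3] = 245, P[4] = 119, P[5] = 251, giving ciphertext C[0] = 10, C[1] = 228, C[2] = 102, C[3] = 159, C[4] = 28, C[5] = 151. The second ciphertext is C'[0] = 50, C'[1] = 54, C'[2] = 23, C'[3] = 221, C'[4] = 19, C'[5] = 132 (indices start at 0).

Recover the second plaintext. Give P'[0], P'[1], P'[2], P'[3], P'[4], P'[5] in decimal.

In CTR with a reused counter, both messages share the same keystream S_i, so C_i ⊕ C'_i = P_i ⊕ P'_i and thus P'_i = P_i ⊕ C_i ⊕ C'_i.
P'[0]: 109 ⊕ 10 ⊕ 50 = 85.
P'[1]: 140 ⊕ 228 ⊕ 54 = 94.
P'[2]: 15 ⊕ 102 ⊕ 23 = 126.
P'[3]: 245 ⊕ 159 ⊕ 221 = 183.
P'[4]: 119 ⊕ 28 ⊕ 19 = 120.
P'[5]: 251 ⊕ 151 ⊕ 132 = 232.

P'[0] = 85, P'[1] = 94, P'[2] = 126, P'[3] = 183, P'[4] = 120, P'[5] = 232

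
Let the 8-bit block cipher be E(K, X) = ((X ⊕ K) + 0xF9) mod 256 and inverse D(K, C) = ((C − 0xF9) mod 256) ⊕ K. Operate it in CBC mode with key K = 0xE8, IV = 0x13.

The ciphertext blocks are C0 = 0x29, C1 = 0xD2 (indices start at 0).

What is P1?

CBC decryption: P_i = D(K, C_i) ⊕ C_{i−1}, with C_{−1} = IV.
P1: D(K, 0xD2) = 0x31; 0x31 ⊕ 0x29 = 0x18.

P1 = 0x18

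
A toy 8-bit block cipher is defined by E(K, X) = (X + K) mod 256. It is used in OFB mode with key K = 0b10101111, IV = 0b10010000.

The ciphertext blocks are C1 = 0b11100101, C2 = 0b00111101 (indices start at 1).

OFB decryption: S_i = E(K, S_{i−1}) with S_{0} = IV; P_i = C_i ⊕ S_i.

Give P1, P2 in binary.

P1 = 0b11011010, P2 = 0b11010011

P1: S = E(K, 0b10010000) = 0b00111111; 0b11100101 ⊕ 0b00111111 = 0b11011010.
P2: S = E(K, 0b00111111) = 0b11101110; 0b00111101 ⊕ 0b11101110 = 0b11010011.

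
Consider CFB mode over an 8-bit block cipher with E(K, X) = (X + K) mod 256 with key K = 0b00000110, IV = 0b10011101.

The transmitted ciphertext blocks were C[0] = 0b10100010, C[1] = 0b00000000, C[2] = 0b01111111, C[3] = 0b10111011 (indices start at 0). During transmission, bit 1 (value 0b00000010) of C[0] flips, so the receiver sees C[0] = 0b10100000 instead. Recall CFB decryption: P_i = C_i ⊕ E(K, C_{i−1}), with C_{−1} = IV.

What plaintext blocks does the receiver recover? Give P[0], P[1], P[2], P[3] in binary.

Only C[0] changed, to 0b10100000. In CFB, a change in C_i flips the same bit in P_i and garbles P_{i+1}. Decrypting the received ciphertext:
P[0]: E(K, 0b10011101) = 0b10100011; 0b10100000 ⊕ 0b10100011 = 0b00000011.
P[1]: E(K, 0b10100000) = 0b10100110; 0b00000000 ⊕ 0b10100110 = 0b10100110.
P[2]: E(K, 0b00000000) = 0b00000110; 0b01111111 ⊕ 0b00000110 = 0b01111001.
P[3]: E(K, 0b01111111) = 0b10000101; 0b10111011 ⊕ 0b10000101 = 0b00111110.
Blocks that differ from the original plaintext: P[0], P[1].

P[0] = 0b00000011, P[1] = 0b10100110, P[2] = 0b01111001, P[3] = 0b00111110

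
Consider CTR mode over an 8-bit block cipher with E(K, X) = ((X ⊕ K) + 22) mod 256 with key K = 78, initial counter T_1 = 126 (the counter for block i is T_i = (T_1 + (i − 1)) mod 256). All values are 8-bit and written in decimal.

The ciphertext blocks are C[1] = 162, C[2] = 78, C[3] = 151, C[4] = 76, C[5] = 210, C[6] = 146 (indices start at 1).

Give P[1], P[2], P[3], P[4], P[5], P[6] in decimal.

CTR decryption: S_i = E(K, T_i) where T_i is the counter for block i; P_i = C_i ⊕ S_i.
P[1]: T = 126, S = E(K, T) = 70; 162 ⊕ 70 = 228.
P[2]: T = 127, S = E(K, T) = 71; 78 ⊕ 71 = 9.
P[3]: T = 128, S = E(K, T) = 228; 151 ⊕ 228 = 115.
P[4]: T = 129, S = E(K, T) = 229; 76 ⊕ 229 = 169.
P[5]: T = 130, S = E(K, T) = 226; 210 ⊕ 226 = 48.
P[6]: T = 131, S = E(K, T) = 227; 146 ⊕ 227 = 113.

P[1] = 228, P[2] = 9, P[3] = 115, P[4] = 169, P[5] = 48, P[6] = 113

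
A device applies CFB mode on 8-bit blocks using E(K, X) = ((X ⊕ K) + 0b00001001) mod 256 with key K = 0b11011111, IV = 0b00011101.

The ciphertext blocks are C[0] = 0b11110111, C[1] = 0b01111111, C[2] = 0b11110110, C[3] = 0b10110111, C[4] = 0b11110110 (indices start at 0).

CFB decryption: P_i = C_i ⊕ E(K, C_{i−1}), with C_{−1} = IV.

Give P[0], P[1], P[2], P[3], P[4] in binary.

P[0]: E(K, 0b00011101) = 0b11001011; 0b11110111 ⊕ 0b11001011 = 0b00111100.
P[1]: E(K, 0b11110111) = 0b00110001; 0b01111111 ⊕ 0b00110001 = 0b01001110.
P[2]: E(K, 0b01111111) = 0b10101001; 0b11110110 ⊕ 0b10101001 = 0b01011111.
P[3]: E(K, 0b11110110) = 0b00110010; 0b10110111 ⊕ 0b00110010 = 0b10000101.
P[4]: E(K, 0b10110111) = 0b01110001; 0b11110110 ⊕ 0b01110001 = 0b10000111.

P[0] = 0b00111100, P[1] = 0b01001110, P[2] = 0b01011111, P[3] = 0b10000101, P[4] = 0b10000111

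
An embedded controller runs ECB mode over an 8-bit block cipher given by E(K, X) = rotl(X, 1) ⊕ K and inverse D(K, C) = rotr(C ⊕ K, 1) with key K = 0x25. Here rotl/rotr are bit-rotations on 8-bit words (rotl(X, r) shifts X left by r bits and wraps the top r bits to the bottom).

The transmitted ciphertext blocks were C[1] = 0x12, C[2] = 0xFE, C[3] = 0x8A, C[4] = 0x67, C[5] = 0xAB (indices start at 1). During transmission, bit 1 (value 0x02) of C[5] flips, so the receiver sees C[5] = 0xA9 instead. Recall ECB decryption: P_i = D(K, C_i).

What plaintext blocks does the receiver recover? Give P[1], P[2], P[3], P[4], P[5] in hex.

P[1] = 0x9B, P[2] = 0xED, P[3] = 0xD7, P[4] = 0x21, P[5] = 0x46

Only C[5] changed, to 0xA9. In ECB, a change in C_i affects only P_i. Decrypting the received ciphertext:
P[1]: D(K, 0x12) = 0x9B.
P[2]: D(K, 0xFE) = 0xED.
P[3]: D(K, 0x8A) = 0xD7.
P[4]: D(K, 0x67) = 0x21.
P[5]: D(K, 0xA9) = 0x46.
Blocks that differ from the original plaintext: P[5].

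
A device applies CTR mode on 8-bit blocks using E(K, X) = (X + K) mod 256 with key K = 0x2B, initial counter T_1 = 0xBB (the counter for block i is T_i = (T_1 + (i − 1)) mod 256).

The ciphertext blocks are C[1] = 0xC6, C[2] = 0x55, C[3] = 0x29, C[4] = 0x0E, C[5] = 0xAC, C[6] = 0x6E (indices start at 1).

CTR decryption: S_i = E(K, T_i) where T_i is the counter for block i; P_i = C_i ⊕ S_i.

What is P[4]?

P[4] = 0xE7

P[4]: T = 0xBE, S = E(K, T) = 0xE9; 0x0E ⊕ 0xE9 = 0xE7.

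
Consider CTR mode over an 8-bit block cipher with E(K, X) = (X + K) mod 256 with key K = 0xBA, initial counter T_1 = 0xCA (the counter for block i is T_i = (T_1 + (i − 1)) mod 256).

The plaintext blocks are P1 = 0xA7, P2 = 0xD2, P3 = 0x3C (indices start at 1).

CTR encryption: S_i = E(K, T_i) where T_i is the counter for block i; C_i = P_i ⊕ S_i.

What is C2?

C1: T = 0xCA, S = E(K, T) = 0x84; 0xA7 ⊕ 0x84 = 0x23.
C2: T = 0xCB, S = E(K, T) = 0x85; 0xD2 ⊕ 0x85 = 0x57.

C2 = 0x57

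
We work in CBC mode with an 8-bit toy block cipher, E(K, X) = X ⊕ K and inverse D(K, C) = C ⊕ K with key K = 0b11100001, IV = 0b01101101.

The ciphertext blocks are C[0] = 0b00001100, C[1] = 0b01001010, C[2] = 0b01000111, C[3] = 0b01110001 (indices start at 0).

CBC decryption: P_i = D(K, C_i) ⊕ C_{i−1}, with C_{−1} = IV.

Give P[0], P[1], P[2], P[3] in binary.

P[0]: D(K, 0b00001100) = 0b11101101; 0b11101101 ⊕ 0b01101101 = 0b10000000.
P[1]: D(K, 0b01001010) = 0b10101011; 0b10101011 ⊕ 0b00001100 = 0b10100111.
P[2]: D(K, 0b01000111) = 0b10100110; 0b10100110 ⊕ 0b01001010 = 0b11101100.
P[3]: D(K, 0b01110001) = 0b10010000; 0b10010000 ⊕ 0b01000111 = 0b11010111.

P[0] = 0b10000000, P[1] = 0b10100111, P[2] = 0b11101100, P[3] = 0b11010111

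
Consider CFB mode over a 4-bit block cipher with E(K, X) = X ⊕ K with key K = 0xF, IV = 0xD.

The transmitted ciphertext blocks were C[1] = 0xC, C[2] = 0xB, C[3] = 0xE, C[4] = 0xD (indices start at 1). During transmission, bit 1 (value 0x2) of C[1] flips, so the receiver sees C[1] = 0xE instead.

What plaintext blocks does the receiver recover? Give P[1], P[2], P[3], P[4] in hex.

CFB decryption: P_i = C_i ⊕ E(K, C_{i−1}), with C_{0} = IV.
Only C[1] changed, to 0xE. In CFB, a change in C_i flips the same bit in P_i and garbles P_{i+1}. Decrypting the received ciphertext:
P[1]: E(K, 0xD) = 0x2; 0xE ⊕ 0x2 = 0xC.
P[2]: E(K, 0xE) = 0x1; 0xB ⊕ 0x1 = 0xA.
P[3]: E(K, 0xB) = 0x4; 0xE ⊕ 0x4 = 0xA.
P[4]: E(K, 0xE) = 0x1; 0xD ⊕ 0x1 = 0xC.
Blocks that differ from the original plaintext: P[1], P[2].

P[1] = 0xC, P[2] = 0xA, P[3] = 0xA, P[4] = 0xC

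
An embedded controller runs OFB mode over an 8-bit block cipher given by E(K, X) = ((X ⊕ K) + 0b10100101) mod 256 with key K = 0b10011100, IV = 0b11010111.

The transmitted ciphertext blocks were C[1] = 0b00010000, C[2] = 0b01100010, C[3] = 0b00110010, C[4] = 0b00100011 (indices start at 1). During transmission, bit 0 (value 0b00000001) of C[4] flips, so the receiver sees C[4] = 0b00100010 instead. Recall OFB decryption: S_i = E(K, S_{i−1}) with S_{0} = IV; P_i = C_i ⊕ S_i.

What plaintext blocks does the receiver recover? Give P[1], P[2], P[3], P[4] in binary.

P[1] = 0b11100000, P[2] = 0b01110011, P[3] = 0b00000000, P[4] = 0b01110001

Only C[4] changed, to 0b00100010. In OFB, a change in C_i flips the same bit in P_i only; the keystream is unaffected. Decrypting the received ciphertext:
P[1]: S = E(K, 0b11010111) = 0b11110000; 0b00010000 ⊕ 0b11110000 = 0b11100000.
P[2]: S = E(K, 0b11110000) = 0b00010001; 0b01100010 ⊕ 0b00010001 = 0b01110011.
P[3]: S = E(K, 0b00010001) = 0b00110010; 0b00110010 ⊕ 0b00110010 = 0b00000000.
P[4]: S = E(K, 0b00110010) = 0b01010011; 0b00100010 ⊕ 0b01010011 = 0b01110001.
Blocks that differ from the original plaintext: P[4].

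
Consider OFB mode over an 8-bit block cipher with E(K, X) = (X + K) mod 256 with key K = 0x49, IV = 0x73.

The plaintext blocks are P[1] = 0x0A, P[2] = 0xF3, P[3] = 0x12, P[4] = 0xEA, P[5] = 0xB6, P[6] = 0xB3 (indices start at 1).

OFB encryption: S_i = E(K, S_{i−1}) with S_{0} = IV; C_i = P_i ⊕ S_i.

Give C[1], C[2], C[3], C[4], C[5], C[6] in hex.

C[1] = 0xB6, C[2] = 0xF6, C[3] = 0x5C, C[4] = 0x7D, C[5] = 0x56, C[6] = 0x9A

C[1]: S = E(K, 0x73) = 0xBC; 0x0A ⊕ 0xBC = 0xB6.
C[2]: S = E(K, 0xBC) = 0x05; 0xF3 ⊕ 0x05 = 0xF6.
C[3]: S = E(K, 0x05) = 0x4E; 0x12 ⊕ 0x4E = 0x5C.
C[4]: S = E(K, 0x4E) = 0x97; 0xEA ⊕ 0x97 = 0x7D.
C[5]: S = E(K, 0x97) = 0xE0; 0xB6 ⊕ 0xE0 = 0x56.
C[6]: S = E(K, 0xE0) = 0x29; 0xB3 ⊕ 0x29 = 0x9A.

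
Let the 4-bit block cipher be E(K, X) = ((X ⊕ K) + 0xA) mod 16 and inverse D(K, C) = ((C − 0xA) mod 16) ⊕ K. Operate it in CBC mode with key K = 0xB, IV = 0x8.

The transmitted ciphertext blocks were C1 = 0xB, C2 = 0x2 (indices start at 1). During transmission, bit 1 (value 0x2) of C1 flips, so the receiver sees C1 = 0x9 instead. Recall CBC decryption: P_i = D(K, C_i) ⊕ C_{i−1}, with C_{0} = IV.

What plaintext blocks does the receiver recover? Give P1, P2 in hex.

P1 = 0xC, P2 = 0xA

Only C1 changed, to 0x9. In CBC, a change in C_i garbles P_i and flips the same bit in P_{i+1}. Decrypting the received ciphertext:
P1: D(K, 0x9) = 0x4; 0x4 ⊕ 0x8 = 0xC.
P2: D(K, 0x2) = 0x3; 0x3 ⊕ 0x9 = 0xA.
Blocks that differ from the original plaintext: P1, P2.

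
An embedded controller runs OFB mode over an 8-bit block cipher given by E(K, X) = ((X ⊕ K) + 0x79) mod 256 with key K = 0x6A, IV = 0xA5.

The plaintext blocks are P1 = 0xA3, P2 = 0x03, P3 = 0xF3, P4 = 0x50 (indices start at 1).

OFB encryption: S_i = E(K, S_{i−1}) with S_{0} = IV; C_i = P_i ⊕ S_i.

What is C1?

C1: S = E(K, 0xA5) = 0x48; 0xA3 ⊕ 0x48 = 0xEB.

C1 = 0xEB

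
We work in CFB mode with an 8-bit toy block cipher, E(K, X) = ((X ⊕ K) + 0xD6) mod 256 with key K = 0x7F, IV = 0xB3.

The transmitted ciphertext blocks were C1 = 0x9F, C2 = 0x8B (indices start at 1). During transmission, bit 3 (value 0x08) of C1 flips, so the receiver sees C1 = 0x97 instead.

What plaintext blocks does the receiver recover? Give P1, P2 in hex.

P1 = 0x35, P2 = 0x35

CFB decryption: P_i = C_i ⊕ E(K, C_{i−1}), with C_{0} = IV.
Only C1 changed, to 0x97. In CFB, a change in C_i flips the same bit in P_i and garbles P_{i+1}. Decrypting the received ciphertext:
P1: E(K, 0xB3) = 0xA2; 0x97 ⊕ 0xA2 = 0x35.
P2: E(K, 0x97) = 0xBE; 0x8B ⊕ 0xBE = 0x35.
Blocks that differ from the original plaintext: P1, P2.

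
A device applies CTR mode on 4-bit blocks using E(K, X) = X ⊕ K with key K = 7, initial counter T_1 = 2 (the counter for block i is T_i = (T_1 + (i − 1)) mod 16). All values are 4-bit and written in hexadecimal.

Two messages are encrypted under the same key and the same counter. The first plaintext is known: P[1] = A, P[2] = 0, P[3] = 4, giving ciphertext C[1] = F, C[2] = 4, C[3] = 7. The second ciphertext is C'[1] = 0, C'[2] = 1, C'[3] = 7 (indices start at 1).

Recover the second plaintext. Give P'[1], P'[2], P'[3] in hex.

In CTR with a reused counter, both messages share the same keystream S_i, so C_i ⊕ C'_i = P_i ⊕ P'_i and thus P'_i = P_i ⊕ C_i ⊕ C'_i.
P'[1]: A ⊕ F ⊕ 0 = 5.
P'[2]: 0 ⊕ 4 ⊕ 1 = 5.
P'[3]: 4 ⊕ 7 ⊕ 7 = 4.

P'[1] = 5, P'[2] = 5, P'[3] = 4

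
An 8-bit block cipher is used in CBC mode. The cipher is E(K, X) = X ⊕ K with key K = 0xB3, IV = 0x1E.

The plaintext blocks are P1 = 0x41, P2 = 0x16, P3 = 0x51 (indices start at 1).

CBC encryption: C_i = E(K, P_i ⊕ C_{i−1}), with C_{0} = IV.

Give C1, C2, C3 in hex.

C1: P1 ⊕ 0x1E = 0x5F; E(K, 0x5F) = 0xEC.
C2: P2 ⊕ 0xEC = 0xFA; E(K, 0xFA) = 0x49.
C3: P3 ⊕ 0x49 = 0x18; E(K, 0x18) = 0xAB.

C1 = 0xEC, C2 = 0x49, C3 = 0xAB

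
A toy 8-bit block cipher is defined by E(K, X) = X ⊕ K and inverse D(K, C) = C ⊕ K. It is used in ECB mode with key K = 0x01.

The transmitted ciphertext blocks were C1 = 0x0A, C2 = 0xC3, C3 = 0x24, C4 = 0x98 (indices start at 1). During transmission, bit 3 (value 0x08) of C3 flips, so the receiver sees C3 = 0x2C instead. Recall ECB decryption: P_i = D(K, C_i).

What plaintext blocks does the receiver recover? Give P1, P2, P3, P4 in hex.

Only C3 changed, to 0x2C. In ECB, a change in C_i affects only P_i. Decrypting the received ciphertext:
P1: D(K, 0x0A) = 0x0B.
P2: D(K, 0xC3) = 0xC2.
P3: D(K, 0x2C) = 0x2D.
P4: D(K, 0x98) = 0x99.
Blocks that differ from the original plaintext: P3.

P1 = 0x0B, P2 = 0xC2, P3 = 0x2D, P4 = 0x99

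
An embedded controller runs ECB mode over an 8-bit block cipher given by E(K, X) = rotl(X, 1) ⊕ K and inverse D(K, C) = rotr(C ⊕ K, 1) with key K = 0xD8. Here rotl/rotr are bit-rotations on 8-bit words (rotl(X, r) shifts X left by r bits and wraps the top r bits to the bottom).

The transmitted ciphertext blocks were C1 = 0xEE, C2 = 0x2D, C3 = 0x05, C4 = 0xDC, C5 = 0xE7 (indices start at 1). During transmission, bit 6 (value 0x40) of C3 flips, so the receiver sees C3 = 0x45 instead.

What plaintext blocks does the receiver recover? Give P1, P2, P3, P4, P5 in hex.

ECB decryption: P_i = D(K, C_i).
Only C3 changed, to 0x45. In ECB, a change in C_i affects only P_i. Decrypting the received ciphertext:
P1: D(K, 0xEE) = 0x1B.
P2: D(K, 0x2D) = 0xFA.
P3: D(K, 0x45) = 0xCE.
P4: D(K, 0xDC) = 0x02.
P5: D(K, 0xE7) = 0x9F.
Blocks that differ from the original plaintext: P3.

P1 = 0x1B, P2 = 0xFA, P3 = 0xCE, P4 = 0x02, P5 = 0x9F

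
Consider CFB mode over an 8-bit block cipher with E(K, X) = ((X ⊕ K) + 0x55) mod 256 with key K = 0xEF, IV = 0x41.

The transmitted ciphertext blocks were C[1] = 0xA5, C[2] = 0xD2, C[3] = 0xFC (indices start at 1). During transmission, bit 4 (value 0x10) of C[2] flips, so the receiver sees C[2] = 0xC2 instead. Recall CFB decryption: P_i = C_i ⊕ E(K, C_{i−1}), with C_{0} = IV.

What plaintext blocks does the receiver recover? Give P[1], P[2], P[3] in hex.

P[1] = 0xA6, P[2] = 0x5D, P[3] = 0x7E

Only C[2] changed, to 0xC2. In CFB, a change in C_i flips the same bit in P_i and garbles P_{i+1}. Decrypting the received ciphertext:
P[1]: E(K, 0x41) = 0x03; 0xA5 ⊕ 0x03 = 0xA6.
P[2]: E(K, 0xA5) = 0x9F; 0xC2 ⊕ 0x9F = 0x5D.
P[3]: E(K, 0xC2) = 0x82; 0xFC ⊕ 0x82 = 0x7E.
Blocks that differ from the original plaintext: P[2], P[3].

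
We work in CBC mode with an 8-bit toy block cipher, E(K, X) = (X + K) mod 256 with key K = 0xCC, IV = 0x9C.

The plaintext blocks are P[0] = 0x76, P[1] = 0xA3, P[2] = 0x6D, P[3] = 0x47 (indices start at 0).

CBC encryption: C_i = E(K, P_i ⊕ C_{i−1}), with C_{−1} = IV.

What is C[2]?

C[2] = 0x58

C[0]: P[0] ⊕ 0x9C = 0xEA; E(K, 0xEA) = 0xB6.
C[1]: P[1] ⊕ 0xB6 = 0x15; E(K, 0x15) = 0xE1.
C[2]: P[2] ⊕ 0xE1 = 0x8C; E(K, 0x8C) = 0x58.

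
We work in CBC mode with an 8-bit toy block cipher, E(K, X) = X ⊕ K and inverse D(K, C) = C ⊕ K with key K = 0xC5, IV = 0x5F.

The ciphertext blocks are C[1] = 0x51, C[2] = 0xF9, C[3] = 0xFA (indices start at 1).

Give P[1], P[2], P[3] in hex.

CBC decryption: P_i = D(K, C_i) ⊕ C_{i−1}, with C_{0} = IV.
P[1]: D(K, 0x51) = 0x94; 0x94 ⊕ 0x5F = 0xCB.
P[2]: D(K, 0xF9) = 0x3C; 0x3C ⊕ 0x51 = 0x6D.
P[3]: D(K, 0xFA) = 0x3F; 0x3F ⊕ 0xF9 = 0xC6.

P[1] = 0xCB, P[2] = 0x6D, P[3] = 0xC6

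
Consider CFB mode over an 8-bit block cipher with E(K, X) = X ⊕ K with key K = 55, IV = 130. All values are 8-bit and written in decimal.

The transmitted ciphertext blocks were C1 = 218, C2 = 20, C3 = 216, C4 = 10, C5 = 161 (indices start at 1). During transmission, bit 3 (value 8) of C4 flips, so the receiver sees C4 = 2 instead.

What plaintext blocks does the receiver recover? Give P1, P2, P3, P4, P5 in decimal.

P1 = 111, P2 = 249, P3 = 251, P4 = 237, P5 = 148

CFB decryption: P_i = C_i ⊕ E(K, C_{i−1}), with C_{0} = IV.
Only C4 changed, to 2. In CFB, a change in C_i flips the same bit in P_i and garbles P_{i+1}. Decrypting the received ciphertext:
P1: E(K, 130) = 181; 218 ⊕ 181 = 111.
P2: E(K, 218) = 237; 20 ⊕ 237 = 249.
P3: E(K, 20) = 35; 216 ⊕ 35 = 251.
P4: E(K, 216) = 239; 2 ⊕ 239 = 237.
P5: E(K, 2) = 53; 161 ⊕ 53 = 148.
Blocks that differ from the original plaintext: P4, P5.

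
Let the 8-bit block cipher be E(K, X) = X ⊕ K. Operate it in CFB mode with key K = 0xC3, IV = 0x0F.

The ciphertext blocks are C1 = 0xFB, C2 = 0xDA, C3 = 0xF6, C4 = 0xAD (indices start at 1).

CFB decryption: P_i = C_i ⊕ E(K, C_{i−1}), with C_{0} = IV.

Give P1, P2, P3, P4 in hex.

P1: E(K, 0x0F) = 0xCC; 0xFB ⊕ 0xCC = 0x37.
P2: E(K, 0xFB) = 0x38; 0xDA ⊕ 0x38 = 0xE2.
P3: E(K, 0xDA) = 0x19; 0xF6 ⊕ 0x19 = 0xEF.
P4: E(K, 0xF6) = 0x35; 0xAD ⊕ 0x35 = 0x98.

P1 = 0x37, P2 = 0xE2, P3 = 0xEF, P4 = 0x98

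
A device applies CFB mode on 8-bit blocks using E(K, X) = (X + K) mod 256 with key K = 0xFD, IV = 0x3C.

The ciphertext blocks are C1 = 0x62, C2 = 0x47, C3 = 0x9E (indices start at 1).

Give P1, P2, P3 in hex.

CFB decryption: P_i = C_i ⊕ E(K, C_{i−1}), with C_{0} = IV.
P1: E(K, 0x3C) = 0x39; 0x62 ⊕ 0x39 = 0x5B.
P2: E(K, 0x62) = 0x5F; 0x47 ⊕ 0x5F = 0x18.
P3: E(K, 0x47) = 0x44; 0x9E ⊕ 0x44 = 0xDA.

P1 = 0x5B, P2 = 0x18, P3 = 0xDA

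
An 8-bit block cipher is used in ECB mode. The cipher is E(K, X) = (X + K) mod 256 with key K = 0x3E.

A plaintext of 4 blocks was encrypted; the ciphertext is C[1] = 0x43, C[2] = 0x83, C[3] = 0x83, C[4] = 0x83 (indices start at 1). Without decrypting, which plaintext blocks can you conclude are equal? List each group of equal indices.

P[2] = P[3] = P[4]

ECB encrypts each block independently with the same key, so equal ciphertext blocks imply equal plaintext blocks.
C[2] = C[3] = C[4] = 0x83, so P[2] = P[3] = P[4].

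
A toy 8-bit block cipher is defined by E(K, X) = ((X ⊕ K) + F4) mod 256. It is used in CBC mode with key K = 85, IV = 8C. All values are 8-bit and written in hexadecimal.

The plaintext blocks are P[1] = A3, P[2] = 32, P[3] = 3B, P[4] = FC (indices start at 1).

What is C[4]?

C[4] = E2

CBC encryption: C_i = E(K, P_i ⊕ C_{i−1}), with C_{0} = IV.
C[1]: P[1] ⊕ 8C = 2F; E(K, 2F) = 9E.
C[2]: P[2] ⊕ 9E = AC; E(K, AC) = 1D.
C[3]: P[3] ⊕ 1D = 26; E(K, 26) = 97.
C[4]: P[4] ⊕ 97 = 6B; E(K, 6B) = E2.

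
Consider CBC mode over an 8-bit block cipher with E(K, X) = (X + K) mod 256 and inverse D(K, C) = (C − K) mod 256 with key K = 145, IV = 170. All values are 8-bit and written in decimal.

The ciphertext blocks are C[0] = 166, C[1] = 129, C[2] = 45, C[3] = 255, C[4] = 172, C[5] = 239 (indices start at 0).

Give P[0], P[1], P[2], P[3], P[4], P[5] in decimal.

P[0] = 191, P[1] = 86, P[2] = 29, P[3] = 67, P[4] = 228, P[5] = 242

CBC decryption: P_i = D(K, C_i) ⊕ C_{i−1}, with C_{−1} = IV.
P[0]: D(K, 166) = 21; 21 ⊕ 170 = 191.
P[1]: D(K, 129) = 240; 240 ⊕ 166 = 86.
P[2]: D(K, 45) = 156; 156 ⊕ 129 = 29.
P[3]: D(K, 255) = 110; 110 ⊕ 45 = 67.
P[4]: D(K, 172) = 27; 27 ⊕ 255 = 228.
P[5]: D(K, 239) = 94; 94 ⊕ 172 = 242.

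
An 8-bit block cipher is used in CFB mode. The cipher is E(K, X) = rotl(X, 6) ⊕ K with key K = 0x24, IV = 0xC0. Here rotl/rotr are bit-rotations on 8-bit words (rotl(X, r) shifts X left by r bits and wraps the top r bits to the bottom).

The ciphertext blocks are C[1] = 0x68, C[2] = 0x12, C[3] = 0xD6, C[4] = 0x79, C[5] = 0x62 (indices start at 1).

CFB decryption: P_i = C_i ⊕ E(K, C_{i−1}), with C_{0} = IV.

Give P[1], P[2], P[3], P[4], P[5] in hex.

P[1] = 0x7C, P[2] = 0x2C, P[3] = 0x76, P[4] = 0xE8, P[5] = 0x18

P[1]: E(K, 0xC0) = 0x14; 0x68 ⊕ 0x14 = 0x7C.
P[2]: E(K, 0x68) = 0x3E; 0x12 ⊕ 0x3E = 0x2C.
P[3]: E(K, 0x12) = 0xA0; 0xD6 ⊕ 0xA0 = 0x76.
P[4]: E(K, 0xD6) = 0x91; 0x79 ⊕ 0x91 = 0xE8.
P[5]: E(K, 0x79) = 0x7A; 0x62 ⊕ 0x7A = 0x18.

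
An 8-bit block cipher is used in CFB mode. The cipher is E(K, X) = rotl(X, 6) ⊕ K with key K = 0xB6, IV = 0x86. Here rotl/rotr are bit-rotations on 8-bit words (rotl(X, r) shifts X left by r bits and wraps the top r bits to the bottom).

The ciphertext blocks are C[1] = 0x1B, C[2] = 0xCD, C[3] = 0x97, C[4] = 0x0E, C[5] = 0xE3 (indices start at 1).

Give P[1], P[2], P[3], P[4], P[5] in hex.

P[1] = 0x0C, P[2] = 0xBD, P[3] = 0x52, P[4] = 0x5D, P[5] = 0xD6

CFB decryption: P_i = C_i ⊕ E(K, C_{i−1}), with C_{0} = IV.
P[1]: E(K, 0x86) = 0x17; 0x1B ⊕ 0x17 = 0x0C.
P[2]: E(K, 0x1B) = 0x70; 0xCD ⊕ 0x70 = 0xBD.
P[3]: E(K, 0xCD) = 0xC5; 0x97 ⊕ 0xC5 = 0x52.
P[4]: E(K, 0x97) = 0x53; 0x0E ⊕ 0x53 = 0x5D.
P[5]: E(K, 0x0E) = 0x35; 0xE3 ⊕ 0x35 = 0xD6.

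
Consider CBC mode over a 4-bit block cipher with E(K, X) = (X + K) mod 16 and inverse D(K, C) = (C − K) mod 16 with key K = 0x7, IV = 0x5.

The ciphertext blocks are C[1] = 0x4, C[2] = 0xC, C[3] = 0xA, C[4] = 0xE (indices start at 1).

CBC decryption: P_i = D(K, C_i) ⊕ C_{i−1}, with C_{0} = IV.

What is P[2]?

P[2]: D(K, 0xC) = 0x5; 0x5 ⊕ 0x4 = 0x1.

P[2] = 0x1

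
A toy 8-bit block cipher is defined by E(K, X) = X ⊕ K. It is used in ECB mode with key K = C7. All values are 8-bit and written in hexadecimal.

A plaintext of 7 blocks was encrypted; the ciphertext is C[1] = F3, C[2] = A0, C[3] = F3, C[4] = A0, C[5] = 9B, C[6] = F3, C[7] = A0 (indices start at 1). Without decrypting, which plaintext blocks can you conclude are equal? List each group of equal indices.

ECB encrypts each block independently with the same key, so equal ciphertext blocks imply equal plaintext blocks.
C[1] = C[3] = C[6] = F3, so P[1] = P[3] = P[6].
C[2] = C[4] = C[7] = A0, so P[2] = P[4] = P[7].

P[1] = P[3] = P[6]; P[2] = P[4] = P[7]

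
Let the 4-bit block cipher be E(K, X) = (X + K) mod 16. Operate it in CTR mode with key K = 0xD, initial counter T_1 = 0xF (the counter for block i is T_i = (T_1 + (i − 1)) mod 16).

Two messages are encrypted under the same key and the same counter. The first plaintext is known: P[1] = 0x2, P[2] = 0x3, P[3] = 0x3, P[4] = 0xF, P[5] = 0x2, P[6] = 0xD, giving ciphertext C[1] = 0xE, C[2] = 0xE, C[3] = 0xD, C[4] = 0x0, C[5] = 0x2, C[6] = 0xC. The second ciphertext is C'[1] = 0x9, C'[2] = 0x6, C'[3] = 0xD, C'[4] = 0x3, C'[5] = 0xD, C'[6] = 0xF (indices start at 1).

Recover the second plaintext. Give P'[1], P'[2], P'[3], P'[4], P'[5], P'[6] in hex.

P'[1] = 0x5, P'[2] = 0xB, P'[3] = 0x3, P'[4] = 0xC, P'[5] = 0xD, P'[6] = 0xE

In CTR with a reused counter, both messages share the same keystream S_i, so C_i ⊕ C'_i = P_i ⊕ P'_i and thus P'_i = P_i ⊕ C_i ⊕ C'_i.
P'[1]: 0x2 ⊕ 0xE ⊕ 0x9 = 0x5.
P'[2]: 0x3 ⊕ 0xE ⊕ 0x6 = 0xB.
P'[3]: 0x3 ⊕ 0xD ⊕ 0xD = 0x3.
P'[4]: 0xF ⊕ 0x0 ⊕ 0x3 = 0xC.
P'[5]: 0x2 ⊕ 0x2 ⊕ 0xD = 0xD.
P'[6]: 0xD ⊕ 0xC ⊕ 0xF = 0xE.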